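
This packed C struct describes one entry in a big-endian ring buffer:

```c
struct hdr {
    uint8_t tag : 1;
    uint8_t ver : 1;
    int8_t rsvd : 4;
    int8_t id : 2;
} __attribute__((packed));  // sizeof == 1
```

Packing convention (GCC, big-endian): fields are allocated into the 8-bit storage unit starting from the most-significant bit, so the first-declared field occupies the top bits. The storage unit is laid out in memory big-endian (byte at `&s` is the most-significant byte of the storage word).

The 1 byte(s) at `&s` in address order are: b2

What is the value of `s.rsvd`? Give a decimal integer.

-4

[0]=0xb2 (big-endian) → word 0xb2
tag:1 @ bit 7 → (0xb2>>7)&0x1 = 0x1
ver:1 @ bit 6 → (0xb2>>6)&0x1 = 0x0
rsvd:4 @ bit 2 → (0xb2>>2)&0xf = 0xc  ←
id:2 @ bit 0 → (0xb2>>0)&0x3 = 0x2
rsvd signed 4b, MSB=1: 12 - 16 = -4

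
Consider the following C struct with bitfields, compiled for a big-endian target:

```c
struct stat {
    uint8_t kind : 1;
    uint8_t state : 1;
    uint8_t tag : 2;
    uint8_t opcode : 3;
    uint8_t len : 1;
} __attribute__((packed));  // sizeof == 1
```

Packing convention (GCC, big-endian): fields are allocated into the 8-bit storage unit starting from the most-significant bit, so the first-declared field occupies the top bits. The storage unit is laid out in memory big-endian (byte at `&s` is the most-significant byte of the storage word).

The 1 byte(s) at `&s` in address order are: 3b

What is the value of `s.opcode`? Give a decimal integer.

5

[0]=0x3b (big-endian) → word 0x3b
kind:1 @ bit 7 → (0x3b>>7)&0x1 = 0x0
state:1 @ bit 6 → (0x3b>>6)&0x1 = 0x0
tag:2 @ bit 4 → (0x3b>>4)&0x3 = 0x3
opcode:3 @ bit 1 → (0x3b>>1)&0x7 = 0x5  ←
len:1 @ bit 0 → (0x3b>>0)&0x1 = 0x1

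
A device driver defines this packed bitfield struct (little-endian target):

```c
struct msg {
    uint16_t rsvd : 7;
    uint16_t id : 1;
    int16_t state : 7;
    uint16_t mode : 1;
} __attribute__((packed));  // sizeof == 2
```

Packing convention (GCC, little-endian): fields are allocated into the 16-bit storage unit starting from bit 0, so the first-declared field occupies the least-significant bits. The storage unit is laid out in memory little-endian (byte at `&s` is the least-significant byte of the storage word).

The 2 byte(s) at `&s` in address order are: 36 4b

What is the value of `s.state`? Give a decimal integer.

-53

[0]=0x36 [1]=0x4b (little-endian) → word 0x4b36
rsvd:7 @ bit 0 → (0x4b36>>0)&0x7f = 0x36
id:1 @ bit 7 → (0x4b36>>7)&0x1 = 0x0
state:7 @ bit 8 → (0x4b36>>8)&0x7f = 0x4b  ←
mode:1 @ bit 15 → (0x4b36>>15)&0x1 = 0x0
state signed 7b, MSB=1: 75 - 128 = -53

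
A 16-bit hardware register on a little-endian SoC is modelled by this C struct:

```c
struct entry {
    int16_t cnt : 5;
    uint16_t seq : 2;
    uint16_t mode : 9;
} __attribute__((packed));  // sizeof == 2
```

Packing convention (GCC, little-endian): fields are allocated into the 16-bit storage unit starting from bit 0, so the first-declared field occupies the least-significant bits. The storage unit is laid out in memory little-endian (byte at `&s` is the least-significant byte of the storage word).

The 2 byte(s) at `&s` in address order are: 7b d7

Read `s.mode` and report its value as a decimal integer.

[0]=0x7b [1]=0xd7 (little-endian) → word 0xd77b
cnt:5 @ bit 0 → (0xd77b>>0)&0x1f = 0x1b
seq:2 @ bit 5 → (0xd77b>>5)&0x3 = 0x3
mode:9 @ bit 7 → (0xd77b>>7)&0x1ff = 0x1ae  ←

430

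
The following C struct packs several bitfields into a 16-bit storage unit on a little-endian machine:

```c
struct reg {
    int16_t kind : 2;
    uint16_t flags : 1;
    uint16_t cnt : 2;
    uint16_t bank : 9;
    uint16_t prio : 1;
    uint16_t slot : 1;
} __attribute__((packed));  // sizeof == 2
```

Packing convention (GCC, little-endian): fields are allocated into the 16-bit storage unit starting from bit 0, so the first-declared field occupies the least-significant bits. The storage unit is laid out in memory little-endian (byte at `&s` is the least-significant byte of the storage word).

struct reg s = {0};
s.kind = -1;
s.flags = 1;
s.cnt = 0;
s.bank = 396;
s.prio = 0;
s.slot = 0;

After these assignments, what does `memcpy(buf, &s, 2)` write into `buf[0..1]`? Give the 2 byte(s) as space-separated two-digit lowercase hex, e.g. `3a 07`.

87 31

[0+:2] kind=-1 & 0x3 = 0x3; word=0x0003
[2+:1] flags=1 & 0x1 = 0x1; word=0x0007
[3+:2] cnt=0 & 0x3 = 0x0; word=0x0007
[5+:9] bank=396 & 0x1ff = 0x18c; word=0x3187
[14+:1] prio=0 & 0x1 = 0x0; word=0x3187
[15+:1] slot=0 & 0x1 = 0x0; word=0x3187
word = 0x3187 → little-endian bytes:
  [0]=0x87  [1]=0x31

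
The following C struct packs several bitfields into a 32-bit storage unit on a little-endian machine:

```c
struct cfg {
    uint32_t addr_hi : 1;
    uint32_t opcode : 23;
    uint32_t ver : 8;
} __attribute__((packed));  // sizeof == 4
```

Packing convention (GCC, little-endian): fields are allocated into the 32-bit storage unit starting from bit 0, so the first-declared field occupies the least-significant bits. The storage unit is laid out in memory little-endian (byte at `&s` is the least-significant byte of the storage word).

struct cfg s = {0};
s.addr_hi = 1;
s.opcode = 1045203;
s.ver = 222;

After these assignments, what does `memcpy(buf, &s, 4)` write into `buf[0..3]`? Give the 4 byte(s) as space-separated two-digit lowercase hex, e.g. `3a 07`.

a7 e5 1f de

[0+:1] addr_hi=1 & 0x1 = 0x1; word=0x00000001
[1+:23] opcode=1045203 & 0x7fffff = 0xff2d3; word=0x001fe5a7
[24+:8] ver=222 & 0xff = 0xde; word=0xde1fe5a7
word = 0xde1fe5a7 → little-endian bytes:
  [0]=0xa7  [1]=0xe5  [2]=0x1f  [3]=0xde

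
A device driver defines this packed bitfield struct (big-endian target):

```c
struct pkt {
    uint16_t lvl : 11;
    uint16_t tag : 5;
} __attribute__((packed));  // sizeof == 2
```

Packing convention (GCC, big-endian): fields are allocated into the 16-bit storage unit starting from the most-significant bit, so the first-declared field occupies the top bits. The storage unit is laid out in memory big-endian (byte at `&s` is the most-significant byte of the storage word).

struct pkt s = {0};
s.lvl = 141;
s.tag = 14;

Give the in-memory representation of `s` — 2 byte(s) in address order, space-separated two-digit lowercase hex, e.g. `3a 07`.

lvl:11 = 141 → 0x8d << 5 → word 0x11a0
tag:5 = 14 → 0xe << 0 → word 0x11ae
word = 0x11ae → big-endian bytes:
  [0]=0x11  [1]=0xae

11 ae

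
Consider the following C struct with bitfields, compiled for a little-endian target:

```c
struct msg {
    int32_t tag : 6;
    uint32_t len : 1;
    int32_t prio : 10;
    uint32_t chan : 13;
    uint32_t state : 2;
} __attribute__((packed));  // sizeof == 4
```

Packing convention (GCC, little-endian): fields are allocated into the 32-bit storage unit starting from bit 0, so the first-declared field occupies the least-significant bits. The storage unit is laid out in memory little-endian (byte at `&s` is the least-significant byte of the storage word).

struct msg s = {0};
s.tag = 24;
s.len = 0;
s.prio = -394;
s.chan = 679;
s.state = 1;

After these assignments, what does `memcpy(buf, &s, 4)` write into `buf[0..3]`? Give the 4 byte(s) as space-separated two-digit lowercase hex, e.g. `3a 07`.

18 3b 4f 45

tag (6b) val=24 bits=0x18 at bit 0: 0x00000018
len (1b) val=0 bits=0x0 at bit 6: 0x00000018
prio (10b) val=-394 bits=0x276 at bit 7: 0x00013b18
chan (13b) val=679 bits=0x2a7 at bit 17: 0x054f3b18
state (2b) val=1 bits=0x1 at bit 30: 0x454f3b18
word = 0x454f3b18 → little-endian bytes:
  [0]=0x18  [1]=0x3b  [2]=0x4f  [3]=0x45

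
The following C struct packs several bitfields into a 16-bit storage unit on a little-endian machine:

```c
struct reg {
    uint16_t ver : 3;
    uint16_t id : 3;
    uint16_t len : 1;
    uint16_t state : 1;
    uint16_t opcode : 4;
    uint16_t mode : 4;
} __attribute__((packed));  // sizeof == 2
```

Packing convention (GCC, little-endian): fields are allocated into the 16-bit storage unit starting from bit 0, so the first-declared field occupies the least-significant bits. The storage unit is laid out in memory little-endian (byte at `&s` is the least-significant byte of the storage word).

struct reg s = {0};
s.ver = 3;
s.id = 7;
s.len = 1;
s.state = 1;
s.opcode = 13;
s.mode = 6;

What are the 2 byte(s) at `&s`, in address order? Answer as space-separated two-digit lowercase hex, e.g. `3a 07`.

[0+:3] ver=3 & 0x7 = 0x3; word=0x0003
[3+:3] id=7 & 0x7 = 0x7; word=0x003b
[6+:1] len=1 & 0x1 = 0x1; word=0x007b
[7+:1] state=1 & 0x1 = 0x1; word=0x00fb
[8+:4] opcode=13 & 0xf = 0xd; word=0x0dfb
[12+:4] mode=6 & 0xf = 0x6; word=0x6dfb
word = 0x6dfb → little-endian bytes:
  [0]=0xfb  [1]=0x6d

fb 6d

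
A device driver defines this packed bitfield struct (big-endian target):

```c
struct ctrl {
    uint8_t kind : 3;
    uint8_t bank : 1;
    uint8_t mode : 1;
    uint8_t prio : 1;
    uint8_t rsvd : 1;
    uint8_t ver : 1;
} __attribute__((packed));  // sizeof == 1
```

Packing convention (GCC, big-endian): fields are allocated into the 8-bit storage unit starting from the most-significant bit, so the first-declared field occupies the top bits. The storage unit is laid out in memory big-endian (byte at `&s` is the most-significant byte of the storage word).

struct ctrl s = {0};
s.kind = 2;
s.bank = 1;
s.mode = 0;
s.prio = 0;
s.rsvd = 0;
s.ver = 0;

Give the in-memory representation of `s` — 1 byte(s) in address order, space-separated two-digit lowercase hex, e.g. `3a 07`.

kind:3 = 2 → 0x2 << 5 → word 0x40
bank:1 = 1 → 0x1 << 4 → word 0x50
mode:1 = 0 → 0x0 << 3 → word 0x50
prio:1 = 0 → 0x0 << 2 → word 0x50
rsvd:1 = 0 → 0x0 << 1 → word 0x50
ver:1 = 0 → 0x0 << 0 → word 0x50
word = 0x50 → big-endian bytes:
  [0]=0x50

50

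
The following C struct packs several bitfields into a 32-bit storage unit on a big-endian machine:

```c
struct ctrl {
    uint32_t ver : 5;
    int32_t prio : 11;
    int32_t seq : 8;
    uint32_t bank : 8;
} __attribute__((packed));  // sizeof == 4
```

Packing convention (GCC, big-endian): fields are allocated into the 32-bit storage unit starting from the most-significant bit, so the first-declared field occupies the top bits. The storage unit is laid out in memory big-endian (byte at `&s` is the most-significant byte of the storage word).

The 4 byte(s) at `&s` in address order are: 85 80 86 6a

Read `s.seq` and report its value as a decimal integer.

-122

[0]=0x85 [1]=0x80 [2]=0x86 [3]=0x6a (big-endian) → word 0x8580866a
ver:5 @ bit 27 → (0x8580866a>>27)&0x1f = 0x10
prio:11 @ bit 16 → (0x8580866a>>16)&0x7ff = 0x580
seq:8 @ bit 8 → (0x8580866a>>8)&0xff = 0x86  ←
bank:8 @ bit 0 → (0x8580866a>>0)&0xff = 0x6a
seq signed 8b, MSB=1: 134 - 256 = -122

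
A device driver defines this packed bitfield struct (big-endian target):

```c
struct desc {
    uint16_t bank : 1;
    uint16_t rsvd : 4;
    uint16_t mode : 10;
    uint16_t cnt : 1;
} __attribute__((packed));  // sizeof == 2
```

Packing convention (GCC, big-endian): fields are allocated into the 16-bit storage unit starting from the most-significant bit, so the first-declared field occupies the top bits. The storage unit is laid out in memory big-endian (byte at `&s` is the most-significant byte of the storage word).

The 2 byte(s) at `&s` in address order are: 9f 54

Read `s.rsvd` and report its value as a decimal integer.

[0]=0x9f [1]=0x54 (big-endian) → word 0x9f54
bank:1 @ bit 15 → (0x9f54>>15)&0x1 = 0x1
rsvd:4 @ bit 11 → (0x9f54>>11)&0xf = 0x3  ←
mode:10 @ bit 1 → (0x9f54>>1)&0x3ff = 0x3aa
cnt:1 @ bit 0 → (0x9f54>>0)&0x1 = 0x0

3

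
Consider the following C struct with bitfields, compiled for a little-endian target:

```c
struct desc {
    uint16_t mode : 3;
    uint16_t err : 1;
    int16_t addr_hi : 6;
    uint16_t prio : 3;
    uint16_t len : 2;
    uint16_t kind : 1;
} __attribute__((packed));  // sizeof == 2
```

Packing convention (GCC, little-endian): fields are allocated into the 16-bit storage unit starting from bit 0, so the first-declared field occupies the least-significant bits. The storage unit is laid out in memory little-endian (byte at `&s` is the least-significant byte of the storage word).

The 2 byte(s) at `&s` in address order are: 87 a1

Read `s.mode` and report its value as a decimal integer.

[0]=0x87 [1]=0xa1 (little-endian) → word 0xa187
mode [0+:3] = (word>>0) & 0x7 = 7  ←
err [3+:1] = (word>>3) & 0x1 = 0
addr_hi [4+:6] = (word>>4) & 0x3f = 24
prio [10+:3] = (word>>10) & 0x7 = 0
len [13+:2] = (word>>13) & 0x3 = 1
kind [15+:1] = (word>>15) & 0x1 = 1

7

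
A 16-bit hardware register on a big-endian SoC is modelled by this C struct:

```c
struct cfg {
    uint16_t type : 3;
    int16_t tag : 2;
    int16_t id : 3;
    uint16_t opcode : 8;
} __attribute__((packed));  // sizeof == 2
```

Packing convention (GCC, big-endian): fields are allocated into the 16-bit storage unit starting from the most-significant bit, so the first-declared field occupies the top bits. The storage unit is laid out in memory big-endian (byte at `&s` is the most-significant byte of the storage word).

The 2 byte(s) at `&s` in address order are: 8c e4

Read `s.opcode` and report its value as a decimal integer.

[0]=0x8c [1]=0xe4 (big-endian) → word 0x8ce4
type:3 @ bit 13 → (0x8ce4>>13)&0x7 = 0x4
tag:2 @ bit 11 → (0x8ce4>>11)&0x3 = 0x1
id:3 @ bit 8 → (0x8ce4>>8)&0x7 = 0x4
opcode:8 @ bit 0 → (0x8ce4>>0)&0xff = 0xe4  ←

228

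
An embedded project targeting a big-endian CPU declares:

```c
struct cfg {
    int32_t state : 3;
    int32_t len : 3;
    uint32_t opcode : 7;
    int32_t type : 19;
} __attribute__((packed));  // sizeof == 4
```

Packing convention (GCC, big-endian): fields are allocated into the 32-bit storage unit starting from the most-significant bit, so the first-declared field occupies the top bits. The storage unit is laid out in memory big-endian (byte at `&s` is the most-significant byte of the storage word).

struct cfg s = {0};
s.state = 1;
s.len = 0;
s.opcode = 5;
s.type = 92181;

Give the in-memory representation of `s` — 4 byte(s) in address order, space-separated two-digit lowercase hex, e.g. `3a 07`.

state (3b) val=1 bits=0x1 at bit 29: 0x20000000
len (3b) val=0 bits=0x0 at bit 26: 0x20000000
opcode (7b) val=5 bits=0x5 at bit 19: 0x20280000
type (19b) val=92181 bits=0x16815 at bit 0: 0x20296815
word = 0x20296815 → big-endian bytes:
  [0]=0x20  [1]=0x29  [2]=0x68  [3]=0x15

20 29 68 15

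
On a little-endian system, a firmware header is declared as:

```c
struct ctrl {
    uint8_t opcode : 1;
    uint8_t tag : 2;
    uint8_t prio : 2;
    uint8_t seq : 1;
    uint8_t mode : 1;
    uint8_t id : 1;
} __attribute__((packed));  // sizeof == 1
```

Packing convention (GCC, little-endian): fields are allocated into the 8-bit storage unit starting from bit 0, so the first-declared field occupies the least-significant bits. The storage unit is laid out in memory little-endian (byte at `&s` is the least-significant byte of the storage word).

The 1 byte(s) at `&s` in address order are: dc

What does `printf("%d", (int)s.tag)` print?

2

[0]=0xdc (little-endian) → word 0xdc
opcode:1 @ bit 0 → (0xdc>>0)&0x1 = 0x0
tag:2 @ bit 1 → (0xdc>>1)&0x3 = 0x2  ←
prio:2 @ bit 3 → (0xdc>>3)&0x3 = 0x3
seq:1 @ bit 5 → (0xdc>>5)&0x1 = 0x0
mode:1 @ bit 6 → (0xdc>>6)&0x1 = 0x1
id:1 @ bit 7 → (0xdc>>7)&0x1 = 0x1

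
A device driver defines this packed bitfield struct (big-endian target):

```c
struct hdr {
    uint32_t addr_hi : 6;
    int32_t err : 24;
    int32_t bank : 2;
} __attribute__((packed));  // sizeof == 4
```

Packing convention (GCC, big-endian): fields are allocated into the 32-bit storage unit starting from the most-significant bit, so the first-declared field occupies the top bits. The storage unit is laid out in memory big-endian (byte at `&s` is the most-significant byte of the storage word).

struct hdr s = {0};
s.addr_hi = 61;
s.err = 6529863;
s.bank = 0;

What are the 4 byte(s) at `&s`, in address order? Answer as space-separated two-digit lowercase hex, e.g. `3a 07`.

addr_hi:6 = 61 → 0x3d << 26 → word 0xf4000000
err:24 = 6529863 → 0x63a347 << 2 → word 0xf58e8d1c
bank:2 = 0 → 0x0 << 0 → word 0xf58e8d1c
word = 0xf58e8d1c → big-endian bytes:
  [0]=0xf5  [1]=0x8e  [2]=0x8d  [3]=0x1c

f5 8e 8d 1c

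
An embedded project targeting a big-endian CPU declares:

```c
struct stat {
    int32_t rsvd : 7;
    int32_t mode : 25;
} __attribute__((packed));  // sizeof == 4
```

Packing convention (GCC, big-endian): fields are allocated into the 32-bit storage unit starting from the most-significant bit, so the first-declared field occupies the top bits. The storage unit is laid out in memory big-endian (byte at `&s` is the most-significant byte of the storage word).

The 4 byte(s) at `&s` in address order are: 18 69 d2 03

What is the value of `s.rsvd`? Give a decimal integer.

[0]=0x18 [1]=0x69 [2]=0xd2 [3]=0x03 (big-endian) → word 0x1869d203
rsvd:7 @ bit 25 → (0x1869d203>>25)&0x7f = 0xc  ←
mode:25 @ bit 0 → (0x1869d203>>0)&0x1ffffff = 0x69d203
rsvd signed 7b, MSB=0: value = 12

12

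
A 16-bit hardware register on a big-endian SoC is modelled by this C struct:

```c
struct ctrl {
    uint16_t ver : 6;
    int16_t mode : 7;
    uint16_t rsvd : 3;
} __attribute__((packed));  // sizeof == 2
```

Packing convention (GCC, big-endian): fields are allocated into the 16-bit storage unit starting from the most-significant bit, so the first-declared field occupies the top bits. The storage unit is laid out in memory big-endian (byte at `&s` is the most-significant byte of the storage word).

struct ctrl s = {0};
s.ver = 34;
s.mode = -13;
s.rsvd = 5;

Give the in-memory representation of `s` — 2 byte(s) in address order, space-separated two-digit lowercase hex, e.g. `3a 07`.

[10+:6] ver=34 & 0x3f = 0x22; word=0x8800
[3+:7] mode=-13 & 0x7f = 0x73; word=0x8b98
[0+:3] rsvd=5 & 0x7 = 0x5; word=0x8b9d
word = 0x8b9d → big-endian bytes:
  [0]=0x8b  [1]=0x9d

8b 9d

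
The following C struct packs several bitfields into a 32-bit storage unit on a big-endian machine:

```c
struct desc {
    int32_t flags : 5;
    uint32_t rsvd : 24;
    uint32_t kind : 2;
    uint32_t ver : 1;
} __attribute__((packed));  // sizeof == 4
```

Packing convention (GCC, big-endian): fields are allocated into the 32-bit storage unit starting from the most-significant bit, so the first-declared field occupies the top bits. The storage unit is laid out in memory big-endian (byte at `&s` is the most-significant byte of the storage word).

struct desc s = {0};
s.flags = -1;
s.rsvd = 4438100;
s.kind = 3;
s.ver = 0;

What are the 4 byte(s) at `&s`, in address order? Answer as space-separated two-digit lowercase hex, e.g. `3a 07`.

fa 1d c2 a6

flags:5 = -1 → 0x1f << 27 → word 0xf8000000
rsvd:24 = 4438100 → 0x43b854 << 3 → word 0xfa1dc2a0
kind:2 = 3 → 0x3 << 1 → word 0xfa1dc2a6
ver:1 = 0 → 0x0 << 0 → word 0xfa1dc2a6
word = 0xfa1dc2a6 → big-endian bytes:
  [0]=0xfa  [1]=0x1d  [2]=0xc2  [3]=0xa6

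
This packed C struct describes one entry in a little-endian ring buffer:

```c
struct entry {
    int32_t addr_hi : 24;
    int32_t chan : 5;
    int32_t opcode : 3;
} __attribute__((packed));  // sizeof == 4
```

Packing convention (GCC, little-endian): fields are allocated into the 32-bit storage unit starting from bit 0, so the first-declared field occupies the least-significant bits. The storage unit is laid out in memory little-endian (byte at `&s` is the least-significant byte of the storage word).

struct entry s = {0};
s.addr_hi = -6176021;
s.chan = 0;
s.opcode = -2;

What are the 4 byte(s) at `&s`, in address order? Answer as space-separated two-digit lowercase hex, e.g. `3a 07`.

eb c2 a1 c0

addr_hi:24 = -6176021 → 0xa1c2eb << 0 → word 0x00a1c2eb
chan:5 = 0 → 0x0 << 24 → word 0x00a1c2eb
opcode:3 = -2 → 0x6 << 29 → word 0xc0a1c2eb
word = 0xc0a1c2eb → little-endian bytes:
  [0]=0xeb  [1]=0xc2  [2]=0xa1  [3]=0xc0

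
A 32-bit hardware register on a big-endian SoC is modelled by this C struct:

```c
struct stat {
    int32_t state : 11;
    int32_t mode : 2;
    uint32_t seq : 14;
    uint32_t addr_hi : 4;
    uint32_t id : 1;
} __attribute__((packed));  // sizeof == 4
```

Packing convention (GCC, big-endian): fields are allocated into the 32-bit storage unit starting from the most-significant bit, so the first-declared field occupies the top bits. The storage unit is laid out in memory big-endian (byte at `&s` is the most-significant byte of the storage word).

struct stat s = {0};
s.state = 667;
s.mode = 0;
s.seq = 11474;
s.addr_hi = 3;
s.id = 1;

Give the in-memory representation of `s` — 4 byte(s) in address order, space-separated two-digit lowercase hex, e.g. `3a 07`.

[21+:11] state=667 & 0x7ff = 0x29b; word=0x53600000
[19+:2] mode=0 & 0x3 = 0x0; word=0x53600000
[5+:14] seq=11474 & 0x3fff = 0x2cd2; word=0x53659a40
[1+:4] addr_hi=3 & 0xf = 0x3; word=0x53659a46
[0+:1] id=1 & 0x1 = 0x1; word=0x53659a47
word = 0x53659a47 → big-endian bytes:
  [0]=0x53  [1]=0x65  [2]=0x9a  [3]=0x47

53 65 9a 47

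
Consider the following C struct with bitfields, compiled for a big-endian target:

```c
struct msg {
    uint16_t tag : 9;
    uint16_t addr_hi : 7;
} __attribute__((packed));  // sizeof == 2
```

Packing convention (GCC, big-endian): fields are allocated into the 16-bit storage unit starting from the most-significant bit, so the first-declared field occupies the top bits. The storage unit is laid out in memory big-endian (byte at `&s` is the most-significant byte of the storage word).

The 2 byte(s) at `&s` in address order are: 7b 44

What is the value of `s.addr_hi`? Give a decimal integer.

68

[0]=0x7b [1]=0x44 (big-endian) → word 0x7b44
tag:9 @ bit 7 → (0x7b44>>7)&0x1ff = 0xf6
addr_hi:7 @ bit 0 → (0x7b44>>0)&0x7f = 0x44  ←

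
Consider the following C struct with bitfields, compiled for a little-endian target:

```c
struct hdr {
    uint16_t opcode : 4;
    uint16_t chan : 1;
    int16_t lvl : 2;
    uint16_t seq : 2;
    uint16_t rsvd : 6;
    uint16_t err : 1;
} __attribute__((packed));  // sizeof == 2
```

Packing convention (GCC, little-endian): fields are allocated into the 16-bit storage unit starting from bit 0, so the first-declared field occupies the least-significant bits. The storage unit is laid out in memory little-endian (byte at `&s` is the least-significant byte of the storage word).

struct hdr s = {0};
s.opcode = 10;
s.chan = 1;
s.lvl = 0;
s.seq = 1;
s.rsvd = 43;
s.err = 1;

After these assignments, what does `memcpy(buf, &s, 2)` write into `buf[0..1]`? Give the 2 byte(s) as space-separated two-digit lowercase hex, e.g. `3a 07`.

9a d6

opcode:4 = 10 → 0xa << 0 → word 0x000a
chan:1 = 1 → 0x1 << 4 → word 0x001a
lvl:2 = 0 → 0x0 << 5 → word 0x001a
seq:2 = 1 → 0x1 << 7 → word 0x009a
rsvd:6 = 43 → 0x2b << 9 → word 0x569a
err:1 = 1 → 0x1 << 15 → word 0xd69a
word = 0xd69a → little-endian bytes:
  [0]=0x9a  [1]=0xd6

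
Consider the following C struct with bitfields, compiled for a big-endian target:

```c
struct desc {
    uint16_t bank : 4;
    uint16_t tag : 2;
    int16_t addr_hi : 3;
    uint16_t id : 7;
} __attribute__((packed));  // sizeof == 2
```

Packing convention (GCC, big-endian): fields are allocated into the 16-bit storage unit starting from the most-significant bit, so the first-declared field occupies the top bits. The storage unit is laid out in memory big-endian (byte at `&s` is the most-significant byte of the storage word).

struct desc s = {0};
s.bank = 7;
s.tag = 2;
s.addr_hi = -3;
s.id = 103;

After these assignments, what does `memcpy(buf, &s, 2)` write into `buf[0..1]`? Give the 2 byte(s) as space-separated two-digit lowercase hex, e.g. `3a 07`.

7a e7

[12+:4] bank=7 & 0xf = 0x7; word=0x7000
[10+:2] tag=2 & 0x3 = 0x2; word=0x7800
[7+:3] addr_hi=-3 & 0x7 = 0x5; word=0x7a80
[0+:7] id=103 & 0x7f = 0x67; word=0x7ae7
word = 0x7ae7 → big-endian bytes:
  [0]=0x7a  [1]=0xe7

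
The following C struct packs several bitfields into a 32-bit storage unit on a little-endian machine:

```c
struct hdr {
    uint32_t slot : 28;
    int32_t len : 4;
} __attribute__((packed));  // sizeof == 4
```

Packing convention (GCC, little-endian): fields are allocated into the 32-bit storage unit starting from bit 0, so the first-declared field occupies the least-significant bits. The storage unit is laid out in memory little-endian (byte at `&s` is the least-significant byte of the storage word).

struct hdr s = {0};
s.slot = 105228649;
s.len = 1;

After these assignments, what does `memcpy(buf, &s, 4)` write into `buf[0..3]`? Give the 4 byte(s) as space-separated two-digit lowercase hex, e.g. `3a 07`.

69 a9 45 16

slot (28b) val=105228649 bits=0x645a969 at bit 0: 0x0645a969
len (4b) val=1 bits=0x1 at bit 28: 0x1645a969
word = 0x1645a969 → little-endian bytes:
  [0]=0x69  [1]=0xa9  [2]=0x45  [3]=0x16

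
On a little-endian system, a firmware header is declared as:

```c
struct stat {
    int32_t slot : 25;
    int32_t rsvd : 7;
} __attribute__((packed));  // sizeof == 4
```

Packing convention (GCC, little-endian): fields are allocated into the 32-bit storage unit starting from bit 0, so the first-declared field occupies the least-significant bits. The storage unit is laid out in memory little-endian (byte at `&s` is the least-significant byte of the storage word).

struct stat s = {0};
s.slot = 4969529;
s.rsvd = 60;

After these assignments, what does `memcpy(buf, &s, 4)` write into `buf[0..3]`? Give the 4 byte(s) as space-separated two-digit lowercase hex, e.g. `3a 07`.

slot (25b) val=4969529 bits=0x4bd439 at bit 0: 0x004bd439
rsvd (7b) val=60 bits=0x3c at bit 25: 0x784bd439
word = 0x784bd439 → little-endian bytes:
  [0]=0x39  [1]=0xd4  [2]=0x4b  [3]=0x78

39 d4 4b 78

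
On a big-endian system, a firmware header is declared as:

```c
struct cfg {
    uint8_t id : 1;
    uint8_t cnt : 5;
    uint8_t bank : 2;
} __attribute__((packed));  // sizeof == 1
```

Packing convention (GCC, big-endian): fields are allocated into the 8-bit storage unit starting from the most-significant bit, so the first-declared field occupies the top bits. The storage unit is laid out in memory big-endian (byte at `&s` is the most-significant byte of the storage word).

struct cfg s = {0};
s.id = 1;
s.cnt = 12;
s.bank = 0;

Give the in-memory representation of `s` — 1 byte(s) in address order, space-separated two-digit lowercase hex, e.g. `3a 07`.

id:1 = 1 → 0x1 << 7 → word 0x80
cnt:5 = 12 → 0xc << 2 → word 0xb0
bank:2 = 0 → 0x0 << 0 → word 0xb0
word = 0xb0 → big-endian bytes:
  [0]=0xb0

b0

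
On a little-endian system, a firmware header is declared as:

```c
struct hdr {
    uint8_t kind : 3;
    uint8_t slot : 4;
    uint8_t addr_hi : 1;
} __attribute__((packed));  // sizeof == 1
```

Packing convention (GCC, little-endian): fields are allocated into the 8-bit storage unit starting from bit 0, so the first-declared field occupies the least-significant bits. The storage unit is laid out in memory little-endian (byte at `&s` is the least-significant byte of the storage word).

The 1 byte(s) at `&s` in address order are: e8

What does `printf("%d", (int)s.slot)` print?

[0]=0xe8 (little-endian) → word 0xe8
kind:3 @ bit 0 → (0xe8>>0)&0x7 = 0x0
slot:4 @ bit 3 → (0xe8>>3)&0xf = 0xd  ←
addr_hi:1 @ bit 7 → (0xe8>>7)&0x1 = 0x1

13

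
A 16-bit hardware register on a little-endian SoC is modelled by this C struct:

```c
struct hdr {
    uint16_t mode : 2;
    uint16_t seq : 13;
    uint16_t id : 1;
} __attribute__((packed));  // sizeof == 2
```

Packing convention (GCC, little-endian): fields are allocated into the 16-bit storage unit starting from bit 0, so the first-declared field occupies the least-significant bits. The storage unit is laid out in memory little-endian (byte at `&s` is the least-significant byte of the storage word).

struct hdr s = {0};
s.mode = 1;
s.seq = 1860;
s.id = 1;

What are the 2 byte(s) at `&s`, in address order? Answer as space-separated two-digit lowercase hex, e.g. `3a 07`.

11 9d

mode (2b) val=1 bits=0x1 at bit 0: 0x0001
seq (13b) val=1860 bits=0x744 at bit 2: 0x1d11
id (1b) val=1 bits=0x1 at bit 15: 0x9d11
word = 0x9d11 → little-endian bytes:
  [0]=0x11  [1]=0x9d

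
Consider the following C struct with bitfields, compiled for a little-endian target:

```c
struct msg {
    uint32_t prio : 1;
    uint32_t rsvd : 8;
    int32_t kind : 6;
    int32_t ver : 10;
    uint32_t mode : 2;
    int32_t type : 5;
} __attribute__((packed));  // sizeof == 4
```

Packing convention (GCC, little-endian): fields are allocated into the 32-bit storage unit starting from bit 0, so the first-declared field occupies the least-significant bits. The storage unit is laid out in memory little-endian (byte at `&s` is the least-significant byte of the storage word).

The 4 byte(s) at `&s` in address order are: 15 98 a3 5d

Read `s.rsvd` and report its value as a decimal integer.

[0]=0x15 [1]=0x98 [2]=0xa3 [3]=0x5d (little-endian) → word 0x5da39815
prio:1 @ bit 0 → (0x5da39815>>0)&0x1 = 0x1
rsvd:8 @ bit 1 → (0x5da39815>>1)&0xff = 0xa  ←
kind:6 @ bit 9 → (0x5da39815>>9)&0x3f = 0xc
ver:10 @ bit 15 → (0x5da39815>>15)&0x3ff = 0x347
mode:2 @ bit 25 → (0x5da39815>>25)&0x3 = 0x2
type:5 @ bit 27 → (0x5da39815>>27)&0x1f = 0xb

10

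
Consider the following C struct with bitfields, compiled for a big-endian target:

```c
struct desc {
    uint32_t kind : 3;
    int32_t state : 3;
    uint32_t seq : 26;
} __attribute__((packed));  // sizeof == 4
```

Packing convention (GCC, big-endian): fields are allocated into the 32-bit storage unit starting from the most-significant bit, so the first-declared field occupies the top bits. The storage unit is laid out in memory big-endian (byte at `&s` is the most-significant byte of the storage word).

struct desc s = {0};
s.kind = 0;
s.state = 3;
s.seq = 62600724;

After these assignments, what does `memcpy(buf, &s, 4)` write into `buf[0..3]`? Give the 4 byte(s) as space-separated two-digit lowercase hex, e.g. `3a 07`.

kind:3 = 0 → 0x0 << 29 → word 0x00000000
state:3 = 3 → 0x3 << 26 → word 0x0c000000
seq:26 = 62600724 → 0x3bb3614 << 0 → word 0x0fbb3614
word = 0x0fbb3614 → big-endian bytes:
  [0]=0x0f  [1]=0xbb  [2]=0x36  [3]=0x14

0f bb 36 14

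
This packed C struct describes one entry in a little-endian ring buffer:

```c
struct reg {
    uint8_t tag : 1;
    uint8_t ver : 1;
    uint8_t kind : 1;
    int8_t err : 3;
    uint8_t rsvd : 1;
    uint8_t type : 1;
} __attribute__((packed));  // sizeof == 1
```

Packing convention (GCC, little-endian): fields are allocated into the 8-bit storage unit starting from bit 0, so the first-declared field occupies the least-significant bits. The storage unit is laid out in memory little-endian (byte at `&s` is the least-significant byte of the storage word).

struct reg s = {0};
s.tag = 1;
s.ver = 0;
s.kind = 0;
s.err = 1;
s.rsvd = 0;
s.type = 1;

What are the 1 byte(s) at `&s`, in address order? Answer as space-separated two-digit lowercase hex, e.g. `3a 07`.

tag (1b) val=1 bits=0x1 at bit 0: 0x01
ver (1b) val=0 bits=0x0 at bit 1: 0x01
kind (1b) val=0 bits=0x0 at bit 2: 0x01
err (3b) val=1 bits=0x1 at bit 3: 0x09
rsvd (1b) val=0 bits=0x0 at bit 6: 0x09
type (1b) val=1 bits=0x1 at bit 7: 0x89
word = 0x89 → little-endian bytes:
  [0]=0x89

89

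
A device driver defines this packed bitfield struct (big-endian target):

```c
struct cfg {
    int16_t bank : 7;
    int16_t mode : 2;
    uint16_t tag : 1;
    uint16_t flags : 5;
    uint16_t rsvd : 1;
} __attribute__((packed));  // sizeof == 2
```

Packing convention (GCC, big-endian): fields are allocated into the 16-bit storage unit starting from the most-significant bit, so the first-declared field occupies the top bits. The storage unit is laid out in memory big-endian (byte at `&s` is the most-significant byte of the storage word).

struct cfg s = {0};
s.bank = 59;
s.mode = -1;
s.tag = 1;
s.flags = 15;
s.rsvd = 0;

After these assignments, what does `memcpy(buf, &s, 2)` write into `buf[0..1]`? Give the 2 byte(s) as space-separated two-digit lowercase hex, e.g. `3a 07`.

[9+:7] bank=59 & 0x7f = 0x3b; word=0x7600
[7+:2] mode=-1 & 0x3 = 0x3; word=0x7780
[6+:1] tag=1 & 0x1 = 0x1; word=0x77c0
[1+:5] flags=15 & 0x1f = 0xf; word=0x77de
[0+:1] rsvd=0 & 0x1 = 0x0; word=0x77de
word = 0x77de → big-endian bytes:
  [0]=0x77  [1]=0xde

77 de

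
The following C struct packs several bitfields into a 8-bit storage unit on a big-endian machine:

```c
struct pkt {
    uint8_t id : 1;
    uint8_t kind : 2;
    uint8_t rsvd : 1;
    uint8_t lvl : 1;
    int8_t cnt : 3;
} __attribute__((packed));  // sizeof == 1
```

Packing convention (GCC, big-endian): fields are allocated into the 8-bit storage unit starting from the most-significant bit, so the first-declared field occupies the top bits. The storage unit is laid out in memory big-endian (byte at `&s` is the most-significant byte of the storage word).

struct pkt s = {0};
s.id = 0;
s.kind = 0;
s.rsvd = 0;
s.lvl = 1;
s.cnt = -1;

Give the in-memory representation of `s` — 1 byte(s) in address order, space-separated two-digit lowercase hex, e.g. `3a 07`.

0f

id:1 = 0 → 0x0 << 7 → word 0x00
kind:2 = 0 → 0x0 << 5 → word 0x00
rsvd:1 = 0 → 0x0 << 4 → word 0x00
lvl:1 = 1 → 0x1 << 3 → word 0x08
cnt:3 = -1 → 0x7 << 0 → word 0x0f
word = 0x0f → big-endian bytes:
  [0]=0x0f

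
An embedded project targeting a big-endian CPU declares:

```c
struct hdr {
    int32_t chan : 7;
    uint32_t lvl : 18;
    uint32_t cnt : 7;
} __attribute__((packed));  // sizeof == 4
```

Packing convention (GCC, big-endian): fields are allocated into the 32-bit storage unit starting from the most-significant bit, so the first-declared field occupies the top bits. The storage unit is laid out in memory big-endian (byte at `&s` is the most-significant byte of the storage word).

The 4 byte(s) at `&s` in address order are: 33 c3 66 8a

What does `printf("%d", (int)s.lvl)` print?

[0]=0x33 [1]=0xc3 [2]=0x66 [3]=0x8a (big-endian) → word 0x33c3668a
chan [25+:7] = (word>>25) & 0x7f = 25
lvl [7+:18] = (word>>7) & 0x3ffff = 231117  ←
cnt [0+:7] = (word>>0) & 0x7f = 10

231117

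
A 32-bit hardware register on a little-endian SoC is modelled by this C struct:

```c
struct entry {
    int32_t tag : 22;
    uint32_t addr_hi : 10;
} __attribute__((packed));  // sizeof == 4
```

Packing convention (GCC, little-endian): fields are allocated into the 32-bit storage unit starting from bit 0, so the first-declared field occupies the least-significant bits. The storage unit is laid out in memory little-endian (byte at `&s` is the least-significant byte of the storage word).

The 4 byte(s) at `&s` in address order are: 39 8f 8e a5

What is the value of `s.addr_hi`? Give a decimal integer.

662

[0]=0x39 [1]=0x8f [2]=0x8e [3]=0xa5 (little-endian) → word 0xa58e8f39
tag:22 @ bit 0 → (0xa58e8f39>>0)&0x3fffff = 0xe8f39
addr_hi:10 @ bit 22 → (0xa58e8f39>>22)&0x3ff = 0x296  ←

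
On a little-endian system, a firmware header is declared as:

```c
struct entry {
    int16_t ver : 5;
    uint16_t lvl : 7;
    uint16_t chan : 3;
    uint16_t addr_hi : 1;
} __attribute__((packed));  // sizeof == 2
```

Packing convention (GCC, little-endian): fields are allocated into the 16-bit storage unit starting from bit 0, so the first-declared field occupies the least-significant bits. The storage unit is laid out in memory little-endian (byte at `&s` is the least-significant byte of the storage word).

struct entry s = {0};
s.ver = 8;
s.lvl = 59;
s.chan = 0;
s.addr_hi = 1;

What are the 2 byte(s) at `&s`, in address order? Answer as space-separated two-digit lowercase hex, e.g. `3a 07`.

ver:5 = 8 → 0x8 << 0 → word 0x0008
lvl:7 = 59 → 0x3b << 5 → word 0x0768
chan:3 = 0 → 0x0 << 12 → word 0x0768
addr_hi:1 = 1 → 0x1 << 15 → word 0x8768
word = 0x8768 → little-endian bytes:
  [0]=0x68  [1]=0x87

68 87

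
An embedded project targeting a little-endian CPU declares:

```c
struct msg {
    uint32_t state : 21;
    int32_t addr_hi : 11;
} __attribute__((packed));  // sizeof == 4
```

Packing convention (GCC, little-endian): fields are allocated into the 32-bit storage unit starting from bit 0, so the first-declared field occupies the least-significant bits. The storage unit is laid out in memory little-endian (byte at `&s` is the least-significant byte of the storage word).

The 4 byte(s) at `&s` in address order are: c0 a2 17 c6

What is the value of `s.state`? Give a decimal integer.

1548992

[0]=0xc0 [1]=0xa2 [2]=0x17 [3]=0xc6 (little-endian) → word 0xc617a2c0
state:21 @ bit 0 → (0xc617a2c0>>0)&0x1fffff = 0x17a2c0  ←
addr_hi:11 @ bit 21 → (0xc617a2c0>>21)&0x7ff = 0x630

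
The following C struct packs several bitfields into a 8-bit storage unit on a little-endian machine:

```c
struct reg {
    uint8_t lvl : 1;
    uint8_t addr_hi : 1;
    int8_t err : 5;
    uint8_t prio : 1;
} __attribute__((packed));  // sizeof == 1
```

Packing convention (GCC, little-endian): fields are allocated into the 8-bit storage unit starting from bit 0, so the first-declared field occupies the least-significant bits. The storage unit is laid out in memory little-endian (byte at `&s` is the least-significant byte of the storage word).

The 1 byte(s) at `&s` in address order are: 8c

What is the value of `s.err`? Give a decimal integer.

[0]=0x8c (little-endian) → word 0x8c
lvl [0+:1] = (word>>0) & 0x1 = 0
addr_hi [1+:1] = (word>>1) & 0x1 = 0
err [2+:5] = (word>>2) & 0x1f = 3  ←
prio [7+:1] = (word>>7) & 0x1 = 1
err signed 5b, MSB=0: value = 3

3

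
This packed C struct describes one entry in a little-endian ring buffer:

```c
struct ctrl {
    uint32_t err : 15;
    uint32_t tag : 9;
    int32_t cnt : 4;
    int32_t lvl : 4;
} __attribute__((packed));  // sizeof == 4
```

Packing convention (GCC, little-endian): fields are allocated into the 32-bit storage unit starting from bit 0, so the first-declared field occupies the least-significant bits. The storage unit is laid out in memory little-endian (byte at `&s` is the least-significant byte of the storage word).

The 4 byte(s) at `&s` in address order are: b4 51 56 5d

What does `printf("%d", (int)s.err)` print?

[0]=0xb4 [1]=0x51 [2]=0x56 [3]=0x5d (little-endian) → word 0x5d5651b4
err:15 @ bit 0 → (0x5d5651b4>>0)&0x7fff = 0x51b4  ←
tag:9 @ bit 15 → (0x5d5651b4>>15)&0x1ff = 0xac
cnt:4 @ bit 24 → (0x5d5651b4>>24)&0xf = 0xd
lvl:4 @ bit 28 → (0x5d5651b4>>28)&0xf = 0x5

20916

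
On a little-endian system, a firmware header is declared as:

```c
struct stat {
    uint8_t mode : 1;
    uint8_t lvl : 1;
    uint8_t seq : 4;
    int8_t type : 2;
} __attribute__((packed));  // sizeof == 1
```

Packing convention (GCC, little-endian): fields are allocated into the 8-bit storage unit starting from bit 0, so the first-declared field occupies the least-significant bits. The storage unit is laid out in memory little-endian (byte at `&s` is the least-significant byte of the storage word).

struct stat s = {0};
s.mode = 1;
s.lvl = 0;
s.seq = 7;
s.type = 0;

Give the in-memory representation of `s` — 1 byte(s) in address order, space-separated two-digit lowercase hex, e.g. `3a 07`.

1d

[0+:1] mode=1 & 0x1 = 0x1; word=0x01
[1+:1] lvl=0 & 0x1 = 0x0; word=0x01
[2+:4] seq=7 & 0xf = 0x7; word=0x1d
[6+:2] type=0 & 0x3 = 0x0; word=0x1d
word = 0x1d → little-endian bytes:
  [0]=0x1d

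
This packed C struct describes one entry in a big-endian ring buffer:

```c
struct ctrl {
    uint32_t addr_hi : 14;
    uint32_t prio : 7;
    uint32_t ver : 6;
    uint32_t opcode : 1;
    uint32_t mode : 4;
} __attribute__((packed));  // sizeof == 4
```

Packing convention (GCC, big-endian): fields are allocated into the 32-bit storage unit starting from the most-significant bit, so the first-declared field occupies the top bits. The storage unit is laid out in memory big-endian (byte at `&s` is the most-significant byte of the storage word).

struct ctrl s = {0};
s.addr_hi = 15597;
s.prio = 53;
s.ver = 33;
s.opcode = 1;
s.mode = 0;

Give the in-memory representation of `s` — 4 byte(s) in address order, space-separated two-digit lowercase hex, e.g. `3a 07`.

addr_hi:14 = 15597 → 0x3ced << 18 → word 0xf3b40000
prio:7 = 53 → 0x35 << 11 → word 0xf3b5a800
ver:6 = 33 → 0x21 << 5 → word 0xf3b5ac20
opcode:1 = 1 → 0x1 << 4 → word 0xf3b5ac30
mode:4 = 0 → 0x0 << 0 → word 0xf3b5ac30
word = 0xf3b5ac30 → big-endian bytes:
  [0]=0xf3  [1]=0xb5  [2]=0xac  [3]=0x30

f3 b5 ac 30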